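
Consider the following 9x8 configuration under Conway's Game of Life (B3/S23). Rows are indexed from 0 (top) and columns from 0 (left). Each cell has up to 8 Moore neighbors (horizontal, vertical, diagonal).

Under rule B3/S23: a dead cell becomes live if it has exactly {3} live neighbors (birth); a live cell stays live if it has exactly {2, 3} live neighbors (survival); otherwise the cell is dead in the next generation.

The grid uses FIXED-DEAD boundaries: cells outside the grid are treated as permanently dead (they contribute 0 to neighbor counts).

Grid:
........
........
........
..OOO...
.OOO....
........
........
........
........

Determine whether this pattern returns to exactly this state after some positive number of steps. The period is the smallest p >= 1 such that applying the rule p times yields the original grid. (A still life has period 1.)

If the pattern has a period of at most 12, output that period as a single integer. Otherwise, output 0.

Simulating and comparing each generation to the original:
Gen 0 (original, given above): 6 live cells
Gen 1: 6 live cells, differs from original
Gen 2: 6 live cells, MATCHES original -> period = 2

Answer: 2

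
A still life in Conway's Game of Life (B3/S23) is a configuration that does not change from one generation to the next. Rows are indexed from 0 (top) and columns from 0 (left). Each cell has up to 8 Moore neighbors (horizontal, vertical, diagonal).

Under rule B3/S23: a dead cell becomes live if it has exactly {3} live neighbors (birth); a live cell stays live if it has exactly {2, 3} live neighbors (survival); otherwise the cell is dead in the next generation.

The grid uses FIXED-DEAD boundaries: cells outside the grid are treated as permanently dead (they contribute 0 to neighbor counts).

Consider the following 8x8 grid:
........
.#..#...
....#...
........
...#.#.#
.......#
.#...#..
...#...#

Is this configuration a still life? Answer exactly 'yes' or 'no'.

Compute generation 1 and compare to generation 0 (given above):
Generation 1:
........
........
........
....#...
......#.
....#...
......#.
........
Cell (1,1) differs: gen0=1 vs gen1=0 -> NOT a still life.

Answer: no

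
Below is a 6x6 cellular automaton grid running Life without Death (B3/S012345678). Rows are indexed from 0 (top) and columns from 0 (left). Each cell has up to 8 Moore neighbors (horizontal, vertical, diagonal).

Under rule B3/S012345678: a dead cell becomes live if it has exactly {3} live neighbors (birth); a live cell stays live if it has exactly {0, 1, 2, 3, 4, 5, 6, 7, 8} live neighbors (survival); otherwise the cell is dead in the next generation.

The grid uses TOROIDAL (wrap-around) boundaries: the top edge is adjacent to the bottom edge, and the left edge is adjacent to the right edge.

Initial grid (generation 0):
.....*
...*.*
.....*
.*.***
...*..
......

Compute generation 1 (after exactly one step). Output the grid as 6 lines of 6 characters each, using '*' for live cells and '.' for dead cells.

Simulating step by step:
Generation 0 (given above): 9 live cells
Generation 1: 16 live cells
(generation 1 grid is the final answer)

Answer: ....**
*..*.*
..**.*
******
..**..
......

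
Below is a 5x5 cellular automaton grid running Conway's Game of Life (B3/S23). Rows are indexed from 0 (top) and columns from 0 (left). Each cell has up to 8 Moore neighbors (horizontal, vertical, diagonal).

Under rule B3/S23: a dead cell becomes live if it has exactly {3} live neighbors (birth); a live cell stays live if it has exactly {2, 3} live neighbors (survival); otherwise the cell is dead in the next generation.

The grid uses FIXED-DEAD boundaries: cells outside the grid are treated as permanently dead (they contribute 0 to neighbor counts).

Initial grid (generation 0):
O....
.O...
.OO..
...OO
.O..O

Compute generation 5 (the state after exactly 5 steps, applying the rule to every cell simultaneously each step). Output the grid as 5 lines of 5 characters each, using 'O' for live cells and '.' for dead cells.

Simulating step by step:
Generation 0 (given above): 8 live cells
Generation 1: 11 live cells
.....
OOO..
.OOO.
.O.OO
...OO
Generation 2: 8 live cells
.O...
O..O.
....O
.O...
..OOO
Generation 3: 4 live cells
.....
.....
.....
..O.O
..OO.
Generation 4: 3 live cells
.....
.....
.....
..O..
..OO.
Generation 5: 4 live cells
(generation 5 grid is the final answer)

Answer: .....
.....
.....
..OO.
..OO.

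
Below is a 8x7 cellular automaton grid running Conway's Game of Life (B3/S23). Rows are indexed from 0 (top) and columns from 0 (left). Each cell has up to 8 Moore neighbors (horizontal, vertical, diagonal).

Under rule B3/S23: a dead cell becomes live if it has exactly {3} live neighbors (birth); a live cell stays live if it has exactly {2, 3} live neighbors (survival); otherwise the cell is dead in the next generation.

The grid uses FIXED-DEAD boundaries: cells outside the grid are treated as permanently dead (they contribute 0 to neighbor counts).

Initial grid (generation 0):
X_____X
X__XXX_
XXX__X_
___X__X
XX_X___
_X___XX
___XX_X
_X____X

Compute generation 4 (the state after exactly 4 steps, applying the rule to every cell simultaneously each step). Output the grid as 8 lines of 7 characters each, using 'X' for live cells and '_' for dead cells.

Answer: _______
_______
_XX____
_______
__XXX__
X____X_
_X____X
_X___X_

Derivation:
Simulating step by step:
Generation 0 (given above): 23 live cells
Generation 1: 29 live cells
____XX_
X_XXXXX
XXX__XX
___XX__
XX__XXX
XX_X_XX
__X_X_X
_____X_
Generation 2: 17 live cells
______X
X_X____
X_____X
___X___
XX____X
X__X___
_XXXX_X
_____X_
Generation 3: 20 live cells
_______
_X_____
_X_____
XX_____
XXX____
X__XXX_
_XXXXX_
__XXXX_
Generation 4: 11 live cells
(generation 4 grid is the final answer)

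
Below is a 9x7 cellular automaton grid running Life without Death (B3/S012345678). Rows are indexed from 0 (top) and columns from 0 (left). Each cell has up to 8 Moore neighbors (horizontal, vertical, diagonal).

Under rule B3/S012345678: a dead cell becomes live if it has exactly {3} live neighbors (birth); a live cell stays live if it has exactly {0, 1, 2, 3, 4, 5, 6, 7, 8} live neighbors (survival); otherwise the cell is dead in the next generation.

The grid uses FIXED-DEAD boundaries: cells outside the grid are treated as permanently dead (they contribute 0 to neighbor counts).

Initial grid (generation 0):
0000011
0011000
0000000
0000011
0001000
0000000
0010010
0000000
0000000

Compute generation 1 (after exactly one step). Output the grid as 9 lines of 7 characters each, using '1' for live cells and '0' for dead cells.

Simulating step by step:
Generation 0 (given above): 9 live cells
Generation 1: 9 live cells
(generation 1 grid is the final answer)

Answer: 0000011
0011000
0000000
0000011
0001000
0000000
0010010
0000000
0000000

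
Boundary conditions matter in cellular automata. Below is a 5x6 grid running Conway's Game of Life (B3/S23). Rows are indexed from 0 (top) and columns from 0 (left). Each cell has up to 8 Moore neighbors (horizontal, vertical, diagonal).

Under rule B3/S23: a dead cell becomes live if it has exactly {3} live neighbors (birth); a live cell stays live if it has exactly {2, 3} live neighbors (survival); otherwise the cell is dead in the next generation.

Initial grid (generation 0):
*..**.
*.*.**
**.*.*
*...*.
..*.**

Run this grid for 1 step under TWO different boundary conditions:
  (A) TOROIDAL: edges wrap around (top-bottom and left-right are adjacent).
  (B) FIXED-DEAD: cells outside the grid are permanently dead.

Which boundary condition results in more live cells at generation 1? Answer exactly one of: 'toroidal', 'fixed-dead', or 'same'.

Under TOROIDAL boundary, generation 1:
*.*...
..*...
..**..
..*...
**....
Population = 8

Under FIXED-DEAD boundary, generation 1:
.*.***
*.*..*
*.**.*
*.*...
...***
Population = 16

Comparison: toroidal=8, fixed-dead=16 -> fixed-dead

Answer: fixed-dead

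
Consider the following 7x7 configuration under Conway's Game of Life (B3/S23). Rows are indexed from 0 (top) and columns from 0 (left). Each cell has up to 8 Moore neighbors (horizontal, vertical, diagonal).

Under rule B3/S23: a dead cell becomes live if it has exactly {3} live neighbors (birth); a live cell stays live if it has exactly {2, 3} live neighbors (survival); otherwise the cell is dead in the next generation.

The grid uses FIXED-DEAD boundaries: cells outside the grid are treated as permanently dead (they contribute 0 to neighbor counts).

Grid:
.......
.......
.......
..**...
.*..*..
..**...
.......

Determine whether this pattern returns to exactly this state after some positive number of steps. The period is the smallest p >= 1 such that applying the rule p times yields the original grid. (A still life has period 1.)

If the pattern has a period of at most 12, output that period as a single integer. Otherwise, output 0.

Answer: 1

Derivation:
Simulating and comparing each generation to the original:
Gen 0 (original, given above): 6 live cells
Gen 1: 6 live cells, MATCHES original -> period = 1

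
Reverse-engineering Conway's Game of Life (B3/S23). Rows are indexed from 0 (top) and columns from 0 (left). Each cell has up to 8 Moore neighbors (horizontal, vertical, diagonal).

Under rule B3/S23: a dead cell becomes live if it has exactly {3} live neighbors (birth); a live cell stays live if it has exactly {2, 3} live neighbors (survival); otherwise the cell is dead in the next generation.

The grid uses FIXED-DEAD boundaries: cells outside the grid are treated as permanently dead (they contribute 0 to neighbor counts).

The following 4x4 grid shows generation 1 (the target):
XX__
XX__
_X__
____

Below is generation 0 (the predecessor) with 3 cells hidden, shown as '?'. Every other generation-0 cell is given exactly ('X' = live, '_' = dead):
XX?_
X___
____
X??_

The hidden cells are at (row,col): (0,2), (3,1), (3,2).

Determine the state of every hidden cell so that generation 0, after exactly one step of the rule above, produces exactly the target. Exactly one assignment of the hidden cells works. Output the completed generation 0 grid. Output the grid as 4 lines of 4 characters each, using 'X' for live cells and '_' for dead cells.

Answer: XX__
X___
____
X_X_

Derivation:
Hidden generation-0 cells (in order): (0,2), (3,1), (3,2).
A hidden cell only influences target cells in its own 3x3 neighborhood. Try each of the 2^3 = 8 assignments, step the completed generation 0 forward once under B3/S23, and compare with the target:
  (0,2)=_ (3,1)=_ (3,2)=_ -> step gives (2,1)='_' but target has 'X' -> reject
  (0,2)=_ (3,1)=_ (3,2)=X -> step reproduces the target at every cell -> ACCEPT
  (0,2)=_ (3,1)=X (3,2)=_ -> step gives (2,0)='X' but target has '_' -> reject
  (0,2)=_ (3,1)=X (3,2)=X -> step gives (2,0)='X' but target has '_' -> reject
  (0,2)=X (3,1)=_ (3,2)=_ -> step gives (1,1)='_' but target has 'X' -> reject
  (0,2)=X (3,1)=_ (3,2)=X -> step gives (1,1)='_' but target has 'X' -> reject
  (0,2)=X (3,1)=X (3,2)=_ -> step gives (1,1)='_' but target has 'X' -> reject
  (0,2)=X (3,1)=X (3,2)=X -> step gives (1,1)='_' but target has 'X' -> reject
Unique solution: (0,2)=dead, (3,1)=dead, (3,2)=live.
Check: live-neighbor counts of every cell in the completed generation 0:
2210
2310
2311
0201
Applying B3/S23 to generation 0 with these counts gives:
XX__
XX__
_X__
____
which matches the target exactly.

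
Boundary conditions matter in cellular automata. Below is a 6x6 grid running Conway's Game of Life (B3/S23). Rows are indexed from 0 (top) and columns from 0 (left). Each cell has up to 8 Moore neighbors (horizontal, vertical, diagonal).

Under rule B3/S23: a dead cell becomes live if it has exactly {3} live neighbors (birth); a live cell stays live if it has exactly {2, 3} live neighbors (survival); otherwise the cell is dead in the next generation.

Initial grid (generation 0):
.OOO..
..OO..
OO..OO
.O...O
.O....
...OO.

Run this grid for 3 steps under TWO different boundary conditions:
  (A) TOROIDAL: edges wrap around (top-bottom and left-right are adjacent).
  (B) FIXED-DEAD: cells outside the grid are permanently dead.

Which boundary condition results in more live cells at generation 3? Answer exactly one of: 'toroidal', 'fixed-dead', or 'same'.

Answer: toroidal

Derivation:
Under TOROIDAL boundary, generation 3:
..O...
O.O.OO
..O...
......
OO..O.
..OOO.
Population = 12

Under FIXED-DEAD boundary, generation 3:
......
....O.
OO..O.
O.OO.O
.O....
......
Population = 9

Comparison: toroidal=12, fixed-dead=9 -> toroidal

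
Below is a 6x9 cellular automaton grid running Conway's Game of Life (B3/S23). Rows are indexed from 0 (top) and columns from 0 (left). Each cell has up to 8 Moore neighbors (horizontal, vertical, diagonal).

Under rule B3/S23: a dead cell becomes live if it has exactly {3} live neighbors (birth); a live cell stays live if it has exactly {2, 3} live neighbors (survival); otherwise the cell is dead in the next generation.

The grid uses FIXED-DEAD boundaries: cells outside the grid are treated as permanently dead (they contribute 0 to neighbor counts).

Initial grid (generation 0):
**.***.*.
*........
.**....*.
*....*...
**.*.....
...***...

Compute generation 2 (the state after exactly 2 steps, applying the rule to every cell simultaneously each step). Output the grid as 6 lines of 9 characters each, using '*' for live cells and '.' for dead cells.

Answer: **.***...
..****...
**.......
.........
*........
....*....

Derivation:
Simulating step by step:
Generation 0 (given above): 18 live cells
Generation 1: 18 live cells
**..*....
*..**.*..
**.......
*........
****.*...
..***....
Generation 2: 13 live cells
(generation 2 grid is the final answer)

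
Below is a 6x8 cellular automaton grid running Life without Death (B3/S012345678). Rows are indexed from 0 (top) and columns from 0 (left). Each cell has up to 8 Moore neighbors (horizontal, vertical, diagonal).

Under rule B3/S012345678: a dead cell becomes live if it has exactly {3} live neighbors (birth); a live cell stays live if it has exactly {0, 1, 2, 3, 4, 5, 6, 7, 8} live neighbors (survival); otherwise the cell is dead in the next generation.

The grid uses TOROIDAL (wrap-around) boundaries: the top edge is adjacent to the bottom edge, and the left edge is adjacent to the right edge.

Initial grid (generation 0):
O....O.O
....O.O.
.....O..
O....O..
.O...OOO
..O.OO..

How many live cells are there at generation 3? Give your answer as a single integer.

Simulating step by step:
Generation 0 (given above): 15 live cells
Generation 1: 23 live cells
O..O.O.O
....O.OO
....OOO.
O...OO.O
OO...OOO
.OO.OO..
Generation 2: 33 live cells
OOOO.O.O
O..OO.OO
O..OOOO.
OO..OO.O
OOOO.OOO
.OOOOO..
Generation 3: 34 live cells
OOOO.O.O
O..OO.OO
O.OOOOO.
OO..OO.O
OOOO.OOO
.OOOOO..
Population at generation 3: 34

Answer: 34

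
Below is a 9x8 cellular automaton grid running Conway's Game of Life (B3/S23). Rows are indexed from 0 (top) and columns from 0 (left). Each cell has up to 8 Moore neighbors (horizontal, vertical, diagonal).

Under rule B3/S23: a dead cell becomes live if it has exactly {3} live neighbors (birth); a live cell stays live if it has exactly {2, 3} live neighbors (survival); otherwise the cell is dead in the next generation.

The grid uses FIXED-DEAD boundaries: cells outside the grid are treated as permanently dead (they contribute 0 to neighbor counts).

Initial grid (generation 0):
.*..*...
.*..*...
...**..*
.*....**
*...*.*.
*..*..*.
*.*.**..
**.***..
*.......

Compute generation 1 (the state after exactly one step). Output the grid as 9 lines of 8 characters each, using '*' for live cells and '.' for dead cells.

Simulating step by step:
Generation 0 (given above): 26 live cells
Generation 1: 29 live cells
(generation 1 grid is the final answer)

Answer: ........
..*.**..
..******
...**.**
**....*.
*..*..*.
*.*...*.
*.**.*..
**..*...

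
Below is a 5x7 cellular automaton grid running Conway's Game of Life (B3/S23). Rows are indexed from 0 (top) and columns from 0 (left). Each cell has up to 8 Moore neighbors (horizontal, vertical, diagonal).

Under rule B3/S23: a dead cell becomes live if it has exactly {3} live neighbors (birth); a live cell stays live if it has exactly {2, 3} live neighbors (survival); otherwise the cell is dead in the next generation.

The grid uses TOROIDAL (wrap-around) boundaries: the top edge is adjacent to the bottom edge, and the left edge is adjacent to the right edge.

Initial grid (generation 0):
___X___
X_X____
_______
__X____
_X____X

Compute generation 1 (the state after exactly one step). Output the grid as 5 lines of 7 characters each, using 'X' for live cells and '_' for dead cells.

Simulating step by step:
Generation 0 (given above): 6 live cells
Generation 1: 5 live cells
(generation 1 grid is the final answer)

Answer: XXX____
_______
_X_____
_______
__X____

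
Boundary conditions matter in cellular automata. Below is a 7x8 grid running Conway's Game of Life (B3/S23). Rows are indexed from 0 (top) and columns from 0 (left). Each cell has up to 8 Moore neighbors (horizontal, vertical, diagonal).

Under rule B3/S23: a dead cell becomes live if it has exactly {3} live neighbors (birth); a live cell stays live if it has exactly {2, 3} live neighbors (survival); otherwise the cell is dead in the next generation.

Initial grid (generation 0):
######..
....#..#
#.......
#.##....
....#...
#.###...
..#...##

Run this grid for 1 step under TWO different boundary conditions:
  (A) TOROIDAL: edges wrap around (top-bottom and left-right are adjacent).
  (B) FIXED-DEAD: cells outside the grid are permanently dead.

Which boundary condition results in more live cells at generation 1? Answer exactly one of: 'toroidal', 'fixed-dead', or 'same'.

Under TOROIDAL boundary, generation 1:
###.##..
..#.##.#
##.#...#
.#.#....
....#...
.##.##.#
......##
Population = 23

Under FIXED-DEAD boundary, generation 1:
.#####..
#.#.##..
.#.#....
.#.#....
....#...
.##.##..
.##.....
Population = 20

Comparison: toroidal=23, fixed-dead=20 -> toroidal

Answer: toroidal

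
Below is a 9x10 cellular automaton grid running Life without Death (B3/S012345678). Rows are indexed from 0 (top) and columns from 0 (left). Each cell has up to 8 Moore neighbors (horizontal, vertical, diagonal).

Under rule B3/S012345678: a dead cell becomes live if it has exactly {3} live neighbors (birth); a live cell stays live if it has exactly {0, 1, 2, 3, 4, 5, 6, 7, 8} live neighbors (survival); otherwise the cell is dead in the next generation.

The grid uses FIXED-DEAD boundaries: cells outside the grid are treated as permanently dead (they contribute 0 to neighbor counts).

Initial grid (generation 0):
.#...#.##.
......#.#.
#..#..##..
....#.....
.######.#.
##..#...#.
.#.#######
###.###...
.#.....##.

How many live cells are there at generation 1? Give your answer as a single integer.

Answer: 50

Derivation:
Simulating step by step:
Generation 0 (given above): 39 live cells
Generation 1: 50 live cells
.#...####.
.....##.#.
#..#.###..
.#..#.....
#########.
##..#...#.
.#.#######
###.###..#
###..####.
Population at generation 1: 50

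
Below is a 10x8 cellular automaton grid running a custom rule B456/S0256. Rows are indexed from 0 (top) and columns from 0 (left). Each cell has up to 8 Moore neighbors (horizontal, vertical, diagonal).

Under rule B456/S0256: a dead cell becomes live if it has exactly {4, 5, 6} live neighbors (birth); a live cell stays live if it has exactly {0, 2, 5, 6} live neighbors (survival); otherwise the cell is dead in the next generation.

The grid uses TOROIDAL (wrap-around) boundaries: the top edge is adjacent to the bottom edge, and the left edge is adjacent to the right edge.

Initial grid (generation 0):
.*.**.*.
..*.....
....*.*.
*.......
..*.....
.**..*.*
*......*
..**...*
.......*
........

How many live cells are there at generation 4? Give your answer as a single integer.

Answer: 4

Derivation:
Simulating step by step:
Generation 0 (given above): 19 live cells
Generation 1: 18 live cells
...*..*.
..**.*..
....*.*.
*.......
.**.....
*.*..*.*
.**...*.
*.......
........
........
Generation 2: 12 live cells
...*....
..*.*...
....*...
........
*.*.....
.*.....*
*.*...**
........
........
........
Generation 3: 6 live cells
...*....
...**...
........
........
*.......
*.......
......*.
........
........
........
Generation 4: 4 live cells
...*....
...**...
........
........
........
........
......*.
........
........
........
Population at generation 4: 4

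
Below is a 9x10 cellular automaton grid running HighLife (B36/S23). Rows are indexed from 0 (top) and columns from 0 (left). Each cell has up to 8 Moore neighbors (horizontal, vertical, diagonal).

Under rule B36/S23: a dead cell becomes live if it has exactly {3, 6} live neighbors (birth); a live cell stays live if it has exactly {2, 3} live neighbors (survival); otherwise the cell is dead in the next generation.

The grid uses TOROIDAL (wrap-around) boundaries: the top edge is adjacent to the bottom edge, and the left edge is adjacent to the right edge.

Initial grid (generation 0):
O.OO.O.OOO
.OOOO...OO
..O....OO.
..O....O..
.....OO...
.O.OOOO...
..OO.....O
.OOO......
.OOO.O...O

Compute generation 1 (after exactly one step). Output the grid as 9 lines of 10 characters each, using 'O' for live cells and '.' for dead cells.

Answer: .O..OOOO..
....O.O...
.......O.O
.......OO.
..OO...O..
...O..O...
O....O....
..........
......O..O

Derivation:
Simulating step by step:
Generation 0 (given above): 36 live cells
Generation 1: 20 live cells
(generation 1 grid is the final answer)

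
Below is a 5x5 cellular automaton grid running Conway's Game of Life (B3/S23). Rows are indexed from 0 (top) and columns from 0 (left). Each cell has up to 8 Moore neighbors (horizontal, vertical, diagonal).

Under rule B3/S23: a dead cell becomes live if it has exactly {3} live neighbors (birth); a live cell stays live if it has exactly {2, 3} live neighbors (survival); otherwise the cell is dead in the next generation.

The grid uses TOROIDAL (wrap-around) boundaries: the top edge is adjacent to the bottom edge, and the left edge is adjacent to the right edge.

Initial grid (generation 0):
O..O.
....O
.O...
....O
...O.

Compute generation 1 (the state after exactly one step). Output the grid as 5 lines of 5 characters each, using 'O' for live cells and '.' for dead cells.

Answer: ...O.
O...O
O....
.....
...O.

Derivation:
Simulating step by step:
Generation 0 (given above): 6 live cells
Generation 1: 5 live cells
(generation 1 grid is the final answer)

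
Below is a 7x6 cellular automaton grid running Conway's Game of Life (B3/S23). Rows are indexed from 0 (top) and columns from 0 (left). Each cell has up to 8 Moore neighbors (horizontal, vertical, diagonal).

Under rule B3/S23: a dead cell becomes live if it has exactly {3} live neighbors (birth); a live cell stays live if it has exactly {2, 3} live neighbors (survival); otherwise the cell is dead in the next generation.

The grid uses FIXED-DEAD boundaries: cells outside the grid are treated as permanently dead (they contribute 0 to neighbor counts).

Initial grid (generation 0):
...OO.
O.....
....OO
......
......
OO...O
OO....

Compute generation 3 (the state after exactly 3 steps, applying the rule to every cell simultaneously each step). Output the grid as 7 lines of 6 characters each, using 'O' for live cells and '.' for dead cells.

Answer: ......
......
......
......
......
OO....
OO....

Derivation:
Simulating step by step:
Generation 0 (given above): 10 live cells
Generation 1: 6 live cells
......
...O.O
......
......
......
OO....
OO....
Generation 2: 4 live cells
......
......
......
......
......
OO....
OO....
Generation 3: 4 live cells
(generation 3 grid is the final answer)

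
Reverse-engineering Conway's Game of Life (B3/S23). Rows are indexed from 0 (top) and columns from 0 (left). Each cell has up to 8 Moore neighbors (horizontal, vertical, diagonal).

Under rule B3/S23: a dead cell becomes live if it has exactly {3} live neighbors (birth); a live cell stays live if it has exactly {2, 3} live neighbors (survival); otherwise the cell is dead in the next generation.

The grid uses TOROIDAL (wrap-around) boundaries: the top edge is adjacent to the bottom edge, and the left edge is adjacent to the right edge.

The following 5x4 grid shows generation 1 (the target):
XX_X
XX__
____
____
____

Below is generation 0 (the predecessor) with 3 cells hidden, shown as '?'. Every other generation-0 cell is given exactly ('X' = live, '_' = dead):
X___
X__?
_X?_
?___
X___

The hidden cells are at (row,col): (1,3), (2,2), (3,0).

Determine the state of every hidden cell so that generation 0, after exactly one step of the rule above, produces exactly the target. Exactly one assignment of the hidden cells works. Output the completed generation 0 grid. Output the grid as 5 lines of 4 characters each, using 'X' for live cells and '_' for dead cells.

Answer: X___
X___
_X__
____
X___

Derivation:
Hidden generation-0 cells (in order): (1,3), (2,2), (3,0).
A hidden cell only influences target cells in its own 3x3 neighborhood. Try each of the 2^3 = 8 assignments, step the completed generation 0 forward once under B3/S23, and compare with the target:
  (1,3)=_ (2,2)=_ (3,0)=_ -> step reproduces the target at every cell -> ACCEPT
  (1,3)=_ (2,2)=_ (3,0)=X -> step gives (2,0)='X' but target has '_' -> reject
  (1,3)=_ (2,2)=X (3,0)=_ -> step gives (1,1)='_' but target has 'X' -> reject
  (1,3)=_ (2,2)=X (3,0)=X -> step gives (1,1)='_' but target has 'X' -> reject
  (1,3)=X (2,2)=_ (3,0)=_ -> step gives (0,3)='_' but target has 'X' -> reject
  (1,3)=X (2,2)=_ (3,0)=X -> step gives (0,3)='_' but target has 'X' -> reject
  (1,3)=X (2,2)=X (3,0)=_ -> step gives (0,3)='_' but target has 'X' -> reject
  (1,3)=X (2,2)=X (3,0)=X -> step gives (0,3)='_' but target has 'X' -> reject
Unique solution: (1,3)=dead, (2,2)=dead, (3,0)=dead.
Check: live-neighbor counts of every cell in the completed generation 0:
2303
2312
2111
2211
1202
Applying B3/S23 to generation 0 with these counts gives:
XX_X
XX__
____
____
____
which matches the target exactly.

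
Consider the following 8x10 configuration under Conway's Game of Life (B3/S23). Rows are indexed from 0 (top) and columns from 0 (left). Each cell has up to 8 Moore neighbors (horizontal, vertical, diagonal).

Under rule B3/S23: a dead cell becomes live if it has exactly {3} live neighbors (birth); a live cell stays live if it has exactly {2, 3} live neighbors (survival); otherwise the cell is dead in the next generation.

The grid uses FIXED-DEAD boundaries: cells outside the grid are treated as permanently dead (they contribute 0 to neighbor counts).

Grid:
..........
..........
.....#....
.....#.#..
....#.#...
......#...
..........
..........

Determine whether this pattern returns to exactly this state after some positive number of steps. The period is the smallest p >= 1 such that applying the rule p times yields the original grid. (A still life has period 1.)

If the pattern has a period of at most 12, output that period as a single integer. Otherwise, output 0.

Answer: 2

Derivation:
Simulating and comparing each generation to the original:
Gen 0 (original, given above): 6 live cells
Gen 1: 6 live cells, differs from original
Gen 2: 6 live cells, MATCHES original -> period = 2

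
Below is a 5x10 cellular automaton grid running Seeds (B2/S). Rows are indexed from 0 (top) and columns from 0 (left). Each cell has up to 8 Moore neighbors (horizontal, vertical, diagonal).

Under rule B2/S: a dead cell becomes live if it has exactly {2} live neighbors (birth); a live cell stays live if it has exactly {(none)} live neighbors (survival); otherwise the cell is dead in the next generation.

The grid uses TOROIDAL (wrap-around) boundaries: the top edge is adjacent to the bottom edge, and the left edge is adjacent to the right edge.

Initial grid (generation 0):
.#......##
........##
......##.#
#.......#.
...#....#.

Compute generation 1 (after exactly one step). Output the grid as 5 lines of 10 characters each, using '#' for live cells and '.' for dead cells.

Answer: ..#.......
......#...
..........
......#...
.##.......

Derivation:
Simulating step by step:
Generation 0 (given above): 12 live cells
Generation 1: 5 live cells
(generation 1 grid is the final answer)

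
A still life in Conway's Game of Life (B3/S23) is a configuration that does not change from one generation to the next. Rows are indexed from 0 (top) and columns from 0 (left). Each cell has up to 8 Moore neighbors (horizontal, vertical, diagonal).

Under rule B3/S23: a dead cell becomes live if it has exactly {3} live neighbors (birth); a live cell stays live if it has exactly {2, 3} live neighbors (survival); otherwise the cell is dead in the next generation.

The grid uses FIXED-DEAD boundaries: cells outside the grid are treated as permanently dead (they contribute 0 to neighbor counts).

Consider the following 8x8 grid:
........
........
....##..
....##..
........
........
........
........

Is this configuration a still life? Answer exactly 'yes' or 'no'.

Answer: yes

Derivation:
Compute generation 1 and compare to generation 0 (given above):
Generation 1:
........
........
....##..
....##..
........
........
........
........
The grids are IDENTICAL -> still life.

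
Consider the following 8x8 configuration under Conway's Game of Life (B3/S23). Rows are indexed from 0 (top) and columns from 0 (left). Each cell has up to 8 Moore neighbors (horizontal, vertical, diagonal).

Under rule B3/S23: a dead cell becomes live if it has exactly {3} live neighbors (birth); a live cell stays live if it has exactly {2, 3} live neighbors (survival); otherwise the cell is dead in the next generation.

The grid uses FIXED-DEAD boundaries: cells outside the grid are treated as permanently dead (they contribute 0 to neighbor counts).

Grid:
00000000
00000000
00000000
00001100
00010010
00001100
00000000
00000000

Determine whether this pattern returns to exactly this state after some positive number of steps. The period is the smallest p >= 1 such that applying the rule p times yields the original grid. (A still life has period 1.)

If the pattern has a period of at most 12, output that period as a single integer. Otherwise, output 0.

Answer: 1

Derivation:
Simulating and comparing each generation to the original:
Gen 0 (original, given above): 6 live cells
Gen 1: 6 live cells, MATCHES original -> period = 1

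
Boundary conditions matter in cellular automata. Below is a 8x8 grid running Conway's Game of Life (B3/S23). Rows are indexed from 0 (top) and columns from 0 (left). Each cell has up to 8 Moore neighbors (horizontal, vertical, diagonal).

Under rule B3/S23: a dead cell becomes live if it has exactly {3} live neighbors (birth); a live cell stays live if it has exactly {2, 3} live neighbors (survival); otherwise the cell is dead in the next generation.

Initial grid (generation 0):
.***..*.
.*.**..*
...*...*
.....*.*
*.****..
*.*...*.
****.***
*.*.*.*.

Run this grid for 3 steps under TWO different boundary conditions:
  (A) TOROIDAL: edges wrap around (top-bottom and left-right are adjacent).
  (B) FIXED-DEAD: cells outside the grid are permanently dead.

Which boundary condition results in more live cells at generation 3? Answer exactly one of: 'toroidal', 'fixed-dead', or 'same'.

Under TOROIDAL boundary, generation 3:
*...*...
***.....
..*.....
*.......
**.*....
...*.*.*
........
......*.
Population = 14

Under FIXED-DEAD boundary, generation 3:
..**....
.*.....*
**.*...*
*......*
**.*...*
**.....*
**.....*
..*..*.*
Population = 23

Comparison: toroidal=14, fixed-dead=23 -> fixed-dead

Answer: fixed-dead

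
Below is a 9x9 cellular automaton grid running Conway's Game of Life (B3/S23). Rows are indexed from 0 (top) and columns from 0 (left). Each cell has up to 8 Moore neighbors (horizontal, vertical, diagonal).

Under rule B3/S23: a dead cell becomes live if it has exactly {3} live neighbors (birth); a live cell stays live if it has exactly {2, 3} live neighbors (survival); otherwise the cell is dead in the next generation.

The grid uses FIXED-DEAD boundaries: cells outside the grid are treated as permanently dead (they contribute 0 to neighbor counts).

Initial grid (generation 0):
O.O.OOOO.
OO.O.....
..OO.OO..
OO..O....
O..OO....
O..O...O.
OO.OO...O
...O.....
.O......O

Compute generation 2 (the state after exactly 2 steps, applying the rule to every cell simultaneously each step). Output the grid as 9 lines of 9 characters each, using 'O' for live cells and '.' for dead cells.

Answer: .O.OOOO..
.OO......
OO.......
OO.......
O.OO.....
O........
...OO....
OO.OO....
.........

Derivation:
Simulating step by step:
Generation 0 (given above): 30 live cells
Generation 1: 25 live cells
O.OOOOO..
O......O.
...O.O...
OO.......
O.OOO....
O........
OO.OO....
OO.OO....
.........
Generation 2: 21 live cells
(generation 2 grid is the final answer)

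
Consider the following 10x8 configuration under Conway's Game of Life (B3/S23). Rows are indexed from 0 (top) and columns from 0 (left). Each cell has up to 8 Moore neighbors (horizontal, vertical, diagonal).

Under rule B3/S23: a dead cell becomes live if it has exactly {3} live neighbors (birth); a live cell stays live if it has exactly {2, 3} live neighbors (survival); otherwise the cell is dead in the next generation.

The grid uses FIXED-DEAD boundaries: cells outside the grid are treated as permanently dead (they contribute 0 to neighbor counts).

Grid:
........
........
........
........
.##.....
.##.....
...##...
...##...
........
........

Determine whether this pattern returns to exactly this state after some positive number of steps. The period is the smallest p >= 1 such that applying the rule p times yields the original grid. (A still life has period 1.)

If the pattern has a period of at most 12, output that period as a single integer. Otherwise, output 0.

Answer: 2

Derivation:
Simulating and comparing each generation to the original:
Gen 0 (original, given above): 8 live cells
Gen 1: 6 live cells, differs from original
Gen 2: 8 live cells, MATCHES original -> period = 2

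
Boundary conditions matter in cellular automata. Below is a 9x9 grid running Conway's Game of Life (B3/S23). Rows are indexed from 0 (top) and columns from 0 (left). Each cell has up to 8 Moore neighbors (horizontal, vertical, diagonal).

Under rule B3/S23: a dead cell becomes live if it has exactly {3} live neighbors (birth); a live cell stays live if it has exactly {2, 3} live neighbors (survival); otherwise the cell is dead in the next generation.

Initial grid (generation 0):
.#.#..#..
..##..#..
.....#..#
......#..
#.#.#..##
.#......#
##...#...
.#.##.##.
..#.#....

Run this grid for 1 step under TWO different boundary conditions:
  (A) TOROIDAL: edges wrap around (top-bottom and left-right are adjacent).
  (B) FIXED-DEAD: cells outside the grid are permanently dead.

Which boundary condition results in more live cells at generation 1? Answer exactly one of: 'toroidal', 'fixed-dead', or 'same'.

Answer: toroidal

Derivation:
Under TOROIDAL boundary, generation 1:
.#..##...
..######.
.....###.
#....##..
##.....##
..#....#.
.#..#####
##.##.#..
.#..#.##.
Population = 36

Under FIXED-DEAD boundary, generation 1:
...#.....
..######.
.....###.
.....##.#
.#.....##
..#....##
##..####.
##.##.#..
..#.##...
Population = 33

Comparison: toroidal=36, fixed-dead=33 -> toroidal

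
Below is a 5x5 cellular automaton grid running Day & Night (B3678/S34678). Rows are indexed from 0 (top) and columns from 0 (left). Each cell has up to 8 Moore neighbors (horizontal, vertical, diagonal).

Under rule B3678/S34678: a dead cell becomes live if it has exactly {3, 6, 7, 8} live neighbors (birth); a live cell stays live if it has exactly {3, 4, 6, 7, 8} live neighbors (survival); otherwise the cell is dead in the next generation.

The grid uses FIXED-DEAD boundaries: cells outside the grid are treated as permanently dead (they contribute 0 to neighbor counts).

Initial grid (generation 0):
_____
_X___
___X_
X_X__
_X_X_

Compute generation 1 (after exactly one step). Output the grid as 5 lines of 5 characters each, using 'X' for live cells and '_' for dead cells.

Simulating step by step:
Generation 0 (given above): 6 live cells
Generation 1: 6 live cells
(generation 1 grid is the final answer)

Answer: _____
_____
_XX__
_XXX_
__X__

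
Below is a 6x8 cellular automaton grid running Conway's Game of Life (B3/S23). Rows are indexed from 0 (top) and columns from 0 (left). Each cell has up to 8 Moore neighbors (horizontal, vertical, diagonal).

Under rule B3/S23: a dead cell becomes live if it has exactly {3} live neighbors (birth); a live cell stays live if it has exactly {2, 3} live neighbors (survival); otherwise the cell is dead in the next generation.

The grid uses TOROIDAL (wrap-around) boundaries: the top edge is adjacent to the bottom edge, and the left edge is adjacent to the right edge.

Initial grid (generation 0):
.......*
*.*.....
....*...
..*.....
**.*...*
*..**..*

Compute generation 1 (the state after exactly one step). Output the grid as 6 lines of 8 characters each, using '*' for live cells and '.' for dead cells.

Simulating step by step:
Generation 0 (given above): 13 live cells
Generation 1: 18 live cells
(generation 1 grid is the final answer)

Answer: .*.*...*
........
.*.*....
****....
.*.**..*
.****.*.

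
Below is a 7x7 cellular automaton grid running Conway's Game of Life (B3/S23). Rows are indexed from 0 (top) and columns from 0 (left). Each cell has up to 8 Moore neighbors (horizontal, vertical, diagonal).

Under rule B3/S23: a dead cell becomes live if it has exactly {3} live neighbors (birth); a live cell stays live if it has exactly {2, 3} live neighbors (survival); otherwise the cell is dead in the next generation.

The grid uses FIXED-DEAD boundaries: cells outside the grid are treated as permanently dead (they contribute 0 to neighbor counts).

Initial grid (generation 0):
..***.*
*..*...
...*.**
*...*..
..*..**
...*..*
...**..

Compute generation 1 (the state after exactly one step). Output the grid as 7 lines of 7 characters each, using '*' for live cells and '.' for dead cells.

Simulating step by step:
Generation 0 (given above): 18 live cells
Generation 1: 17 live cells
(generation 1 grid is the final answer)

Answer: ..***..
......*
...*.*.
...**..
...****
..**..*
...**..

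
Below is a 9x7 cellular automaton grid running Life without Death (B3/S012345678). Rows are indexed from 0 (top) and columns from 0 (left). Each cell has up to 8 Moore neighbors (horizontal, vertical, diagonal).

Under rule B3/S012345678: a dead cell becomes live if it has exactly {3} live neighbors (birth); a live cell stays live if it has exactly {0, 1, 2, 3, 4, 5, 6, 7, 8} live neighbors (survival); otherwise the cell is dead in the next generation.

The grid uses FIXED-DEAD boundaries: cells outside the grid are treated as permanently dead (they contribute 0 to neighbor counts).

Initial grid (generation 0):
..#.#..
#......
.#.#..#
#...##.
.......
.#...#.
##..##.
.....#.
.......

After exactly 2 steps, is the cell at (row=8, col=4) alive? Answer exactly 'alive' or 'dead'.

Simulating step by step:
Generation 0 (given above): 16 live cells
Generation 1: 28 live cells
..#.#..
####...
##.####
#...##.
....##.
##..##.
##..###
....##.
.......
Generation 2: 36 live cells
..#.#..
####...
##.####
##..##.
##.####
##.###.
##.####
....###
.......

Cell (8,4) at generation 2: 0 -> dead

Answer: dead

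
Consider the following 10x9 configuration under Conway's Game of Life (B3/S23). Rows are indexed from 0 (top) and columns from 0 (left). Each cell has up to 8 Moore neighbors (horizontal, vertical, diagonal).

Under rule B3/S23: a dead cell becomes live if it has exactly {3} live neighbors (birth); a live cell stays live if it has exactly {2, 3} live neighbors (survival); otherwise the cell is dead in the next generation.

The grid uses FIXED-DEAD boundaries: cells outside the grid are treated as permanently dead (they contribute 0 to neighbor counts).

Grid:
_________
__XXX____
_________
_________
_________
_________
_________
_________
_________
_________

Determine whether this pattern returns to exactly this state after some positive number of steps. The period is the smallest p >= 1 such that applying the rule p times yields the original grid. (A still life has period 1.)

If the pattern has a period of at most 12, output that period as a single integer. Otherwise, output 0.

Answer: 2

Derivation:
Simulating and comparing each generation to the original:
Gen 0 (original, given above): 3 live cells
Gen 1: 3 live cells, differs from original
Gen 2: 3 live cells, MATCHES original -> period = 2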